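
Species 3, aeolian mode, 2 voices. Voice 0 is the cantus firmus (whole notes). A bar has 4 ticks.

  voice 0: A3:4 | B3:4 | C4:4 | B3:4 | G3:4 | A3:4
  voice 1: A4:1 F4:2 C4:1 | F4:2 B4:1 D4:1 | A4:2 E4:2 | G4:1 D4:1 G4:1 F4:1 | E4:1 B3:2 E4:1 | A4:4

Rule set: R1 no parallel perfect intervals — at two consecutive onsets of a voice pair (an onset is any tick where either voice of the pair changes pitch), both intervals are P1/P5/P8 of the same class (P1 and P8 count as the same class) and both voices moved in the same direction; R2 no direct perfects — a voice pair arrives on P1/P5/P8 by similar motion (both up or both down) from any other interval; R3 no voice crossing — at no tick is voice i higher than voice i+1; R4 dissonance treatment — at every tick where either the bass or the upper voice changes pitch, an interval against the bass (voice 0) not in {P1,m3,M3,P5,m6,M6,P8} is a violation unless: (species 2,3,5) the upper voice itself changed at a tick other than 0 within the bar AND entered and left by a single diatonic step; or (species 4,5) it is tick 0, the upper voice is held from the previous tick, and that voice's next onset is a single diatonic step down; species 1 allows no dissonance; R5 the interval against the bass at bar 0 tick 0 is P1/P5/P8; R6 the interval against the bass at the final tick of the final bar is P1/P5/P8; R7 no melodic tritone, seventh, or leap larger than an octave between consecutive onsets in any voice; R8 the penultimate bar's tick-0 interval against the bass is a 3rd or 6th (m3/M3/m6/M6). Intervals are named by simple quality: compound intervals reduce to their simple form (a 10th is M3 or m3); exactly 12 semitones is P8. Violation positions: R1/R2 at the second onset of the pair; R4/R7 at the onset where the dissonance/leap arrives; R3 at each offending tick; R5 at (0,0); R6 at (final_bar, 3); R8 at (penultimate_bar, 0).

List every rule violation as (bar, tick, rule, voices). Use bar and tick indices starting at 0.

(1, 0, R4, (0, 1))
(1, 2, R7, (1,))
(5, 0, R2, (0, 1))

bar 0: v0=A3 v1=A4 downbeat P8
bar 1: v0=B3 v1=F4 downbeat TT
bar 2: v0=C4 v1=A4 downbeat M6
bar 3: v0=B3 v1=G4 downbeat m6
bar 4: v0=G3 v1=E4 downbeat M6
bar 5: v0=A3 v1=A4 downbeat P8
  -> R4 @ bar 1 tick 0 v(0, 1): B3/F4 TT untreated
  -> R7 @ bar 1 tick 2 v(1,): F4->B4 leap 6st
  -> R2 @ bar 5 tick 0 v(0, 1): G3/E4 M6 -> A3/A4 P8 similar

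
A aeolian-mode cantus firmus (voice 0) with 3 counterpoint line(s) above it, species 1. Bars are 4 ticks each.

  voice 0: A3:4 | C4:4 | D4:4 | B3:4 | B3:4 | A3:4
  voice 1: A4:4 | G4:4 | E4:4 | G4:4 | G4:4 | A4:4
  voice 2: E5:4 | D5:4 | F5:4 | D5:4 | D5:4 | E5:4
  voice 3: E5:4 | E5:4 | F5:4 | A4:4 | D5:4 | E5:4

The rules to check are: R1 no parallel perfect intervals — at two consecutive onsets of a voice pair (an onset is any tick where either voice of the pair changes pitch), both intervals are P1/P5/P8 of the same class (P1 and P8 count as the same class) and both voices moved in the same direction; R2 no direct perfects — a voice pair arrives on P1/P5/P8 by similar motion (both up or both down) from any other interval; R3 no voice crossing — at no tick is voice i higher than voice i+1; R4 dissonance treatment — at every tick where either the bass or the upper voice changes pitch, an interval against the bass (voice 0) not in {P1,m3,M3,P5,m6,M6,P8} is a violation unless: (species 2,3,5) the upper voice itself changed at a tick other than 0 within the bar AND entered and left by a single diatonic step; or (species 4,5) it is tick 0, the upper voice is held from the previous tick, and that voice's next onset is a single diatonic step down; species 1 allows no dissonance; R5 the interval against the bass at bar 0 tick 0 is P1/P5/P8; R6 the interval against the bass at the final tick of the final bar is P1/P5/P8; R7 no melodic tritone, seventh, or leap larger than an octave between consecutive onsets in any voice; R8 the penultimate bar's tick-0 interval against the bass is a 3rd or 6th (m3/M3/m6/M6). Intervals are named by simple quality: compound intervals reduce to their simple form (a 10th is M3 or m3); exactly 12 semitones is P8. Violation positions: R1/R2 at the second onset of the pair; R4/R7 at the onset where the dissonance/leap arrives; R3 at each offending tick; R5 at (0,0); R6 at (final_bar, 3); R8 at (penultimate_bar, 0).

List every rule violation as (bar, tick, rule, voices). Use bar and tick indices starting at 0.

(1, 0, R1, (1, 2))
(1, 0, R4, (0, 2))
(2, 0, R2, (2, 3))
(2, 0, R4, (0, 1))
(3, 0, R3, (2, 3))
(3, 0, R4, (0, 3))
(3, 1, R3, (2, 3))
(3, 2, R3, (2, 3))
(3, 3, R3, (2, 3))
(5, 0, R1, (1, 2))
(5, 0, R1, (1, 3))
(5, 0, R1, (2, 3))

bar 0: v0=A3 v1=A4 v2=E5 v3=E5 downbeat P5
bar 1: v0=C4 v1=G4 v2=D5 v3=E5 downbeat M3
bar 2: v0=D4 v1=E4 v2=F5 v3=F5 downbeat m3
bar 3: v0=B3 v1=G4 v2=D5 v3=A4 downbeat m7
bar 4: v0=B3 v1=G4 v2=D5 v3=D5 downbeat m3
bar 5: v0=A3 v1=A4 v2=E5 v3=E5 downbeat P5
  -> R1 @ bar 1 tick 0 v(1, 2): A4/E5 P5 -> G4/D5 P5 similar
  -> R4 @ bar 1 tick 0 v(0, 2): C4/D5 M2 untreated
  -> R2 @ bar 2 tick 0 v(2, 3): D5/E5 M2 -> F5/F5 P1 similar
  -> R4 @ bar 2 tick 0 v(0, 1): D4/E4 M2 untreated
  -> R3 @ bar 3 tick 0 v(2, 3): D5 above A4
  -> R4 @ bar 3 tick 0 v(0, 3): B3/A4 m7 untreated
  -> R3 @ bar 3 tick 1 v(2, 3): D5 above A4
  -> R3 @ bar 3 tick 2 v(2, 3): D5 above A4
  -> R3 @ bar 3 tick 3 v(2, 3): D5 above A4
  -> R1 @ bar 5 tick 0 v(1, 2): G4/D5 P5 -> A4/E5 P5 similar
  -> R1 @ bar 5 tick 0 v(1, 3): G4/D5 P5 -> A4/E5 P5 similar
  -> R1 @ bar 5 tick 0 v(2, 3): D5/D5 P1 -> E5/E5 P1 similar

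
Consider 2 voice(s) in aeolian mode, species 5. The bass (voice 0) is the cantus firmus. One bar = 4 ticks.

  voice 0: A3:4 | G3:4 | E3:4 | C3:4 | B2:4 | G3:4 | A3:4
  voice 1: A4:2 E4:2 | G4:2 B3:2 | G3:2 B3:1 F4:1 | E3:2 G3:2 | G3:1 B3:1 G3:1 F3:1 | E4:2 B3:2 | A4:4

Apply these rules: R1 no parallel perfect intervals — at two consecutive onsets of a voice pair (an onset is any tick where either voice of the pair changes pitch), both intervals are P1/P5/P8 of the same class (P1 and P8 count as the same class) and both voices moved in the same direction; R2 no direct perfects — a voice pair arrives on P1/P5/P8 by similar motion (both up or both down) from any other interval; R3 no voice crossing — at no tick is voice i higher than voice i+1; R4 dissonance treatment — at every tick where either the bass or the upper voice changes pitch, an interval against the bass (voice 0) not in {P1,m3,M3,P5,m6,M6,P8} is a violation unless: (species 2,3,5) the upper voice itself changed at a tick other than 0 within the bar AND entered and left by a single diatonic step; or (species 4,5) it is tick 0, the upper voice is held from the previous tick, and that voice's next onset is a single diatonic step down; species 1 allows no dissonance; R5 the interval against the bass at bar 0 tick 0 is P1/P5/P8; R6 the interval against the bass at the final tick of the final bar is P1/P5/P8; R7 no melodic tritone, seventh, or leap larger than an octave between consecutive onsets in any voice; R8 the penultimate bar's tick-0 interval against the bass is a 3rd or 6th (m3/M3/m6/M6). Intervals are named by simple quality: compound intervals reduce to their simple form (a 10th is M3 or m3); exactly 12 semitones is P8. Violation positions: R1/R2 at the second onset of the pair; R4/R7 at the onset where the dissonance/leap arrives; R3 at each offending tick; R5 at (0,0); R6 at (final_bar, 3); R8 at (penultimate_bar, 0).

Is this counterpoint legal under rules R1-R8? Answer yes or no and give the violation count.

bar 0: v0=A3 v1=A4 (P8)
bar 1: v0=G3 v1=G4 (P8)
bar 2: v0=E3 v1=G3 (m3)
bar 3: v0=C3 v1=E3 (M3)
bar 4: v0=B2 v1=G3 (m6)
bar 5: v0=G3 v1=E4 (M6)
bar 6: v0=A3 v1=A4 (P8)
  R4 @ bar2.3: E3/F4 m2 untreated
  R7 @ bar2.3: B3->F4 leap 6st
  R7 @ bar3.0: F4->E3 leap 13st
  R4 @ bar4.3: B2/F3 TT untreated
  R7 @ bar5.0: F3->E4 leap 11st
  R2 @ bar6.0: G3/B3 M3 -> A3/A4 P8 similar
  R7 @ bar6.0: B3->A4 leap 10st

No (7 violations)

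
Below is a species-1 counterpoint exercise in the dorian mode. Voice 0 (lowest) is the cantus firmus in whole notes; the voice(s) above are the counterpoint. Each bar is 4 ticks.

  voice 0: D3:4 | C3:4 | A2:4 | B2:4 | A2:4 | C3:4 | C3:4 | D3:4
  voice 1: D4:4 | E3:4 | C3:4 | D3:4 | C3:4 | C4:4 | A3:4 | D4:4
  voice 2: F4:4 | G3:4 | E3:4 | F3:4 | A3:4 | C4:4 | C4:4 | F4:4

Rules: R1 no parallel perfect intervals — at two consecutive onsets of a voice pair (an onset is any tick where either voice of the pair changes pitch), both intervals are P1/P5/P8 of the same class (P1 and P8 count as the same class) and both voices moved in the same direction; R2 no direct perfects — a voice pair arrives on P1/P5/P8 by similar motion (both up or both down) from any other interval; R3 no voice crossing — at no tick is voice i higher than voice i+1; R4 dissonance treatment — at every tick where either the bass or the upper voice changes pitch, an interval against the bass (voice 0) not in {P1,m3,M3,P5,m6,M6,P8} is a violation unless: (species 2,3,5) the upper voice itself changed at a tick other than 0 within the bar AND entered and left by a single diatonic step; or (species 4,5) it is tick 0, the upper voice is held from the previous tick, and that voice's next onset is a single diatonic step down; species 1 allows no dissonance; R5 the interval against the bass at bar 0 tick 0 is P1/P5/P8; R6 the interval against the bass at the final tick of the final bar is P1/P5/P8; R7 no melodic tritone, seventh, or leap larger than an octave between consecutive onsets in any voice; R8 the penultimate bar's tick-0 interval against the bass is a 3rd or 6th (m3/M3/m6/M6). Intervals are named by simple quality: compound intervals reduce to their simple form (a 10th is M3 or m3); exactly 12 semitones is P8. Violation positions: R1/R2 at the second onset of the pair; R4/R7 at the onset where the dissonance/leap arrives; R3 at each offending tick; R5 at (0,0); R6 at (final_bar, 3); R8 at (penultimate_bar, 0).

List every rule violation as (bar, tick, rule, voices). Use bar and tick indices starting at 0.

bar 0: v0=D3 v1=D4 v2=F4 downbeat m3
bar 1: v0=C3 v1=E3 v2=G3 downbeat P5
bar 2: v0=A2 v1=C3 v2=E3 downbeat P5
bar 3: v0=B2 v1=D3 v2=F3 downbeat TT
bar 4: v0=A2 v1=C3 v2=A3 downbeat P8
bar 5: v0=C3 v1=C4 v2=C4 downbeat P8
bar 6: v0=C3 v1=A3 v2=C4 downbeat P8
bar 7: v0=D3 v1=D4 v2=F4 downbeat m3
  -> R5 @ bar 0 tick 0 v(0, 2): opens on m3
  -> R2 @ bar 1 tick 0 v(0, 2): D3/F4 m3 -> C3/G3 P5 similar
  -> R7 @ bar 1 tick 0 v(1,): D4->E3 leap 10st
  -> R7 @ bar 1 tick 0 v(2,): F4->G3 leap 10st
  -> R1 @ bar 2 tick 0 v(0, 2): C3/G3 P5 -> A2/E3 P5 similar
  -> R4 @ bar 3 tick 0 v(0, 2): B2/F3 TT untreated
  -> R1 @ bar 5 tick 0 v(0, 2): A2/A3 P8 -> C3/C4 P8 similar
  -> R2 @ bar 5 tick 0 v(0, 1): A2/C3 m3 -> C3/C4 P8 similar
  -> R2 @ bar 5 tick 0 v(1, 2): C3/A3 M6 -> C4/C4 P1 similar
  -> R8 @ bar 6 tick 0 v(0, 2): penult P8 not 3rd/6th
  -> R2 @ bar 7 tick 0 v(0, 1): C3/A3 M6 -> D3/D4 P8 similar
  -> R6 @ bar 7 tick 3 v(0, 2): closes on m3

(0, 0, R5, (0, 2))
(1, 0, R2, (0, 2))
(1, 0, R7, (1,))
(1, 0, R7, (2,))
(2, 0, R1, (0, 2))
(3, 0, R4, (0, 2))
(5, 0, R1, (0, 2))
(5, 0, R2, (0, 1))
(5, 0, R2, (1, 2))
(6, 0, R8, (0, 2))
(7, 0, R2, (0, 1))
(7, 3, R6, (0, 2))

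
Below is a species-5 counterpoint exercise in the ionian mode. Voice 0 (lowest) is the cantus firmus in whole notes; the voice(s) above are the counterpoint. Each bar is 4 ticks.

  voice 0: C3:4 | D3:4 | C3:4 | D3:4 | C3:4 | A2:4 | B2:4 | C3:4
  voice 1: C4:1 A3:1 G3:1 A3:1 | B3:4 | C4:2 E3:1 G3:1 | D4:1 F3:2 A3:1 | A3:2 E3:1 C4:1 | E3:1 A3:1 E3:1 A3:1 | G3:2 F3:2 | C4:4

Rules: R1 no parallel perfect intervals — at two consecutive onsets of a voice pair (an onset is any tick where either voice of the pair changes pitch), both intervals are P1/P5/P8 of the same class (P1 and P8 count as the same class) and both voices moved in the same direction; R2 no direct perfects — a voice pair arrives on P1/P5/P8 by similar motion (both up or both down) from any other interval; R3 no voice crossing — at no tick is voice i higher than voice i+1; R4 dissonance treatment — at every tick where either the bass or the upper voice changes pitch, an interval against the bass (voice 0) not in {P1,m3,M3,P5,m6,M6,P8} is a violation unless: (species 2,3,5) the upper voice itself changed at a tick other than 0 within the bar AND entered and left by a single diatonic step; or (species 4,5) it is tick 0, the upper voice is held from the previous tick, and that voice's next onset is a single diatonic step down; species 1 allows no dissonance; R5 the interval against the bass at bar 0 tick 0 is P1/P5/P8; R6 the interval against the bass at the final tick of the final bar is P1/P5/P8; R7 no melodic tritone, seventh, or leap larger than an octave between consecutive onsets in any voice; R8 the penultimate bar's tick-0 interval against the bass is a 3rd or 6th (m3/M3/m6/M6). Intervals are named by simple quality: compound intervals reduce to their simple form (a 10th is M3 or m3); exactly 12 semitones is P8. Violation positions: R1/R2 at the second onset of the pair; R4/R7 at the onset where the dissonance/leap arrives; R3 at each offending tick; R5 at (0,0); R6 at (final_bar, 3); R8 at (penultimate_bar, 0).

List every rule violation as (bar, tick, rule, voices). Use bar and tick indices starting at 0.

bar 0: v0=C3 v1=C4 downbeat P8
bar 1: v0=D3 v1=B3 downbeat M6
bar 2: v0=C3 v1=C4 downbeat P8
bar 3: v0=D3 v1=D4 downbeat P8
bar 4: v0=C3 v1=A3 downbeat M6
bar 5: v0=A2 v1=E3 downbeat P5
bar 6: v0=B2 v1=G3 downbeat m6
bar 7: v0=C3 v1=C4 downbeat P8
  -> R2 @ bar 3 tick 0 v(0, 1): C3/G3 P5 -> D3/D4 P8 similar
  -> R2 @ bar 5 tick 0 v(0, 1): C3/C4 P8 -> A2/E3 P5 similar
  -> R4 @ bar 6 tick 2 v(0, 1): B2/F3 TT untreated
  -> R2 @ bar 7 tick 0 v(0, 1): B2/F3 TT -> C3/C4 P8 similar

(3, 0, R2, (0, 1))
(5, 0, R2, (0, 1))
(6, 2, R4, (0, 1))
(7, 0, R2, (0, 1))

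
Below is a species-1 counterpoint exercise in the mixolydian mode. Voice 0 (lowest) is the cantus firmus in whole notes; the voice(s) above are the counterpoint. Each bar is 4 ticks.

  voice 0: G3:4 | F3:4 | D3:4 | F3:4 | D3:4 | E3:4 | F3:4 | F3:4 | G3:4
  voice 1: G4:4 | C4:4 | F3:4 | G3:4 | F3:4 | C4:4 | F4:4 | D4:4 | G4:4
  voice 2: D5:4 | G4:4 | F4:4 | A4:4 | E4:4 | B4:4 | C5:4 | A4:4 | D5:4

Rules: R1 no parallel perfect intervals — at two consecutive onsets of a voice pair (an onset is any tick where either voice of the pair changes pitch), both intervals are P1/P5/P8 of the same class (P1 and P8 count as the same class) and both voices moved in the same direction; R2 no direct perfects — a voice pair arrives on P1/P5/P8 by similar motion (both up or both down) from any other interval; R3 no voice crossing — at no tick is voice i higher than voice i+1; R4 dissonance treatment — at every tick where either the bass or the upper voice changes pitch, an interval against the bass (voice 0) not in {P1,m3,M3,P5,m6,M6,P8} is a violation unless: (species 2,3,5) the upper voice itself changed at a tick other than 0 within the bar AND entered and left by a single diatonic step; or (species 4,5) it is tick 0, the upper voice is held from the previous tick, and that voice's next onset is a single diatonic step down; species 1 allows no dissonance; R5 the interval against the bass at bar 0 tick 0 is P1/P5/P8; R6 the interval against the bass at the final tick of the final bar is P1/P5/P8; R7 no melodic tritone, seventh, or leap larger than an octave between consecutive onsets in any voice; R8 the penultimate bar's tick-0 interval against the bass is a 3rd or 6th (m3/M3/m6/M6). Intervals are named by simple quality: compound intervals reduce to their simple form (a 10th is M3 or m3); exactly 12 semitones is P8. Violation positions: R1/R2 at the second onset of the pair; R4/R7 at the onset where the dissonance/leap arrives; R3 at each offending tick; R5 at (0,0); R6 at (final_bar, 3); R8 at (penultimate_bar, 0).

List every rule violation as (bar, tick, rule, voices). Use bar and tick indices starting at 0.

bar 0: v0=G3 v1=G4 v2=D5 downbeat P5
bar 1: v0=F3 v1=C4 v2=G4 downbeat M2
bar 2: v0=D3 v1=F3 v2=F4 downbeat m3
bar 3: v0=F3 v1=G3 v2=A4 downbeat M3
bar 4: v0=D3 v1=F3 v2=E4 downbeat M2
bar 5: v0=E3 v1=C4 v2=B4 downbeat P5
bar 6: v0=F3 v1=F4 v2=C5 downbeat P5
bar 7: v0=F3 v1=D4 v2=A4 downbeat M3
bar 8: v0=G3 v1=G4 v2=D5 downbeat P5
  -> R1 @ bar 1 tick 0 v(1, 2): G4/D5 P5 -> C4/G4 P5 similar
  -> R2 @ bar 1 tick 0 v(0, 1): G3/G4 P8 -> F3/C4 P5 similar
  -> R4 @ bar 1 tick 0 v(0, 2): F3/G4 M2 untreated
  -> R2 @ bar 2 tick 0 v(1, 2): C4/G4 P5 -> F3/F4 P8 similar
  -> R4 @ bar 3 tick 0 v(0, 1): F3/G3 M2 untreated
  -> R4 @ bar 4 tick 0 v(0, 2): D3/E4 M2 untreated
  -> R2 @ bar 5 tick 0 v(0, 2): D3/E4 M2 -> E3/B4 P5 similar
  -> R1 @ bar 6 tick 0 v(0, 2): E3/B4 P5 -> F3/C5 P5 similar
  -> R2 @ bar 6 tick 0 v(0, 1): E3/C4 m6 -> F3/F4 P8 similar
  -> R2 @ bar 6 tick 0 v(1, 2): C4/B4 M7 -> F4/C5 P5 similar
  -> R1 @ bar 7 tick 0 v(1, 2): F4/C5 P5 -> D4/A4 P5 similar
  -> R1 @ bar 8 tick 0 v(1, 2): D4/A4 P5 -> G4/D5 P5 similar
  -> R2 @ bar 8 tick 0 v(0, 1): F3/D4 M6 -> G3/G4 P8 similar
  -> R2 @ bar 8 tick 0 v(0, 2): F3/A4 M3 -> G3/D5 P5 similar

(1, 0, R1, (1, 2))
(1, 0, R2, (0, 1))
(1, 0, R4, (0, 2))
(2, 0, R2, (1, 2))
(3, 0, R4, (0, 1))
(4, 0, R4, (0, 2))
(5, 0, R2, (0, 2))
(6, 0, R1, (0, 2))
(6, 0, R2, (0, 1))
(6, 0, R2, (1, 2))
(7, 0, R1, (1, 2))
(8, 0, R1, (1, 2))
(8, 0, R2, (0, 1))
(8, 0, R2, (0, 2))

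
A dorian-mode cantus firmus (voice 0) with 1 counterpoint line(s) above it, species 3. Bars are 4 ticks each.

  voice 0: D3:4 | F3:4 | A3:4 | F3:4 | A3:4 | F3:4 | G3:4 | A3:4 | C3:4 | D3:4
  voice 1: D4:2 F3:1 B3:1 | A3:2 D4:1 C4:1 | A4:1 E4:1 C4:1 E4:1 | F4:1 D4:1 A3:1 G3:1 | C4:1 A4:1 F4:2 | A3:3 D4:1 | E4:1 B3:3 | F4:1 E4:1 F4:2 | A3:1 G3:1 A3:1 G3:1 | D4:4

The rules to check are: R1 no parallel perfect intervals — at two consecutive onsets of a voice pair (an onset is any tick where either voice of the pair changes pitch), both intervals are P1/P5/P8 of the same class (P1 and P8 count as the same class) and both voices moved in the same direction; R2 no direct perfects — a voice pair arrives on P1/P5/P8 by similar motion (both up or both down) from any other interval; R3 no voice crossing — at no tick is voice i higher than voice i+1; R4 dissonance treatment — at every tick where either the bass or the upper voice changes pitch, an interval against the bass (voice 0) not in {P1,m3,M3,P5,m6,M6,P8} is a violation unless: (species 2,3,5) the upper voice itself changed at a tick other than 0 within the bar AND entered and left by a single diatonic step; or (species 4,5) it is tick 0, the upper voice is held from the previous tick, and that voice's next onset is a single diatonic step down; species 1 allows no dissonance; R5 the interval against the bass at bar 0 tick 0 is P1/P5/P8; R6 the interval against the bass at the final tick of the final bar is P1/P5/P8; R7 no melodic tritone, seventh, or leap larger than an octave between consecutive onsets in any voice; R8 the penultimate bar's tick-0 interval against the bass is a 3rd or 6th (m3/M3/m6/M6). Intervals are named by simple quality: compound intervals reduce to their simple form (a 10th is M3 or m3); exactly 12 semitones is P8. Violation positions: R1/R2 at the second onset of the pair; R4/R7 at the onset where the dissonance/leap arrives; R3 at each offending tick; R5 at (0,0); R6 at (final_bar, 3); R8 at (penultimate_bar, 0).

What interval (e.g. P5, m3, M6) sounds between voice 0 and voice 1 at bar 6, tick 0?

M6

voice 0=G3 voice 1=E4 -> M6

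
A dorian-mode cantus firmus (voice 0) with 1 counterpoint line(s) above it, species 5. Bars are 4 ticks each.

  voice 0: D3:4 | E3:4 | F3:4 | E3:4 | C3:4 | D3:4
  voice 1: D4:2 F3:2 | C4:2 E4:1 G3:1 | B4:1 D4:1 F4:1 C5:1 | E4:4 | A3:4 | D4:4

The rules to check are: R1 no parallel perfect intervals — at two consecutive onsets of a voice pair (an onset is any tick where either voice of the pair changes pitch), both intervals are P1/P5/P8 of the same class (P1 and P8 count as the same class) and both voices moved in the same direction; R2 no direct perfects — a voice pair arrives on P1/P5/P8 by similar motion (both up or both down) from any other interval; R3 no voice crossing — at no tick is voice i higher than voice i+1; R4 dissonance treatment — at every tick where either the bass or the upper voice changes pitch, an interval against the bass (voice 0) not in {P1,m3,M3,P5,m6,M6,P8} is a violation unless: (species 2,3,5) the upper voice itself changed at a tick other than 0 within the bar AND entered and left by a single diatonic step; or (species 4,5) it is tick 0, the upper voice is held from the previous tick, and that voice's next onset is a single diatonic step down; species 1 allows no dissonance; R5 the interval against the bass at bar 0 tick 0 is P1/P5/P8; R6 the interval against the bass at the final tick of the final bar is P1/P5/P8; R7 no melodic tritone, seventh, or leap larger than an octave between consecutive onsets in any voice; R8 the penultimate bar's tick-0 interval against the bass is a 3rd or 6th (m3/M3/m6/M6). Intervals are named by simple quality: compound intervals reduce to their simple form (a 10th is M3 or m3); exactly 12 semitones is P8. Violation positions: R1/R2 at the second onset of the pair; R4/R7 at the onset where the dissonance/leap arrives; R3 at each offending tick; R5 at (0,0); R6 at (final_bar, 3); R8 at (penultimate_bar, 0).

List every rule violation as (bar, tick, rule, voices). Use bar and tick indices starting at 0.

(2, 0, R4, (0, 1))
(2, 0, R7, (1,))
(3, 0, R2, (0, 1))
(5, 0, R2, (0, 1))

bar 0: v0=D3 v1=D4 downbeat P8
bar 1: v0=E3 v1=C4 downbeat m6
bar 2: v0=F3 v1=B4 downbeat TT
bar 3: v0=E3 v1=E4 downbeat P8
bar 4: v0=C3 v1=A3 downbeat M6
bar 5: v0=D3 v1=D4 downbeat P8
  -> R4 @ bar 2 tick 0 v(0, 1): F3/B4 TT untreated
  -> R7 @ bar 2 tick 0 v(1,): G3->B4 leap 16st
  -> R2 @ bar 3 tick 0 v(0, 1): F3/C5 P5 -> E3/E4 P8 similar
  -> R2 @ bar 5 tick 0 v(0, 1): C3/A3 M6 -> D3/D4 P8 similar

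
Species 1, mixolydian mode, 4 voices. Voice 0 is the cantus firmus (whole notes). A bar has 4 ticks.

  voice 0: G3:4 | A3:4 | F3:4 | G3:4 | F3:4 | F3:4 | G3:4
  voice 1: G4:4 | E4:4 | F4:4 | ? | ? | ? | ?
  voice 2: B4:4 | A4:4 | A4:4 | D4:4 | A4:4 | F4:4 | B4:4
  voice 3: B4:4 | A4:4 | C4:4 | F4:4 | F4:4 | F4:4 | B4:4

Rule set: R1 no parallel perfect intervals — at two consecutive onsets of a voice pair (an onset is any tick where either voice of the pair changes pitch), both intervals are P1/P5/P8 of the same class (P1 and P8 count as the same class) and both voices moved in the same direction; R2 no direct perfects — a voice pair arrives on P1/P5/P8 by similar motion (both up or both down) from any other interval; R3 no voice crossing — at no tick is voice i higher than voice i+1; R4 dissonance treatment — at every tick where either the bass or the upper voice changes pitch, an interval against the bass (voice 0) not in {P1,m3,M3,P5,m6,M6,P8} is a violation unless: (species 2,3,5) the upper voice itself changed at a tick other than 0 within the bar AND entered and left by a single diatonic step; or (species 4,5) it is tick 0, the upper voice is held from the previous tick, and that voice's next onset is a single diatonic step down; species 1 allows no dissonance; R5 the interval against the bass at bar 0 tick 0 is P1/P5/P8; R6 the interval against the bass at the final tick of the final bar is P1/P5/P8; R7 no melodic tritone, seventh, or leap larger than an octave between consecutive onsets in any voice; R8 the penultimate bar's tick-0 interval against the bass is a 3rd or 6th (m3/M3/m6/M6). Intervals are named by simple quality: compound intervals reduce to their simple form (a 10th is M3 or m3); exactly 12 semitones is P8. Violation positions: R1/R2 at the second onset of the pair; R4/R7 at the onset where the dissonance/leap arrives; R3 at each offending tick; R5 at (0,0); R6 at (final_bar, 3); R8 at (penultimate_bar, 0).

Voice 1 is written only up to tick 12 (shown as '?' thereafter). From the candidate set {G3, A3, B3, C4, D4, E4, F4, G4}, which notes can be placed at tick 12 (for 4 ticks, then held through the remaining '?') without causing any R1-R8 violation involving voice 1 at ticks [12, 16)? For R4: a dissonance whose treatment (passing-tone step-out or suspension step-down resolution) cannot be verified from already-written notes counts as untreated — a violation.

{}

G3: violates R2,R7
A3: violates R4
B3: violates R7
C4: violates R4
D4: violates R2
E4: violates R3
F4: violates R3,R4
G4: violates R1,R3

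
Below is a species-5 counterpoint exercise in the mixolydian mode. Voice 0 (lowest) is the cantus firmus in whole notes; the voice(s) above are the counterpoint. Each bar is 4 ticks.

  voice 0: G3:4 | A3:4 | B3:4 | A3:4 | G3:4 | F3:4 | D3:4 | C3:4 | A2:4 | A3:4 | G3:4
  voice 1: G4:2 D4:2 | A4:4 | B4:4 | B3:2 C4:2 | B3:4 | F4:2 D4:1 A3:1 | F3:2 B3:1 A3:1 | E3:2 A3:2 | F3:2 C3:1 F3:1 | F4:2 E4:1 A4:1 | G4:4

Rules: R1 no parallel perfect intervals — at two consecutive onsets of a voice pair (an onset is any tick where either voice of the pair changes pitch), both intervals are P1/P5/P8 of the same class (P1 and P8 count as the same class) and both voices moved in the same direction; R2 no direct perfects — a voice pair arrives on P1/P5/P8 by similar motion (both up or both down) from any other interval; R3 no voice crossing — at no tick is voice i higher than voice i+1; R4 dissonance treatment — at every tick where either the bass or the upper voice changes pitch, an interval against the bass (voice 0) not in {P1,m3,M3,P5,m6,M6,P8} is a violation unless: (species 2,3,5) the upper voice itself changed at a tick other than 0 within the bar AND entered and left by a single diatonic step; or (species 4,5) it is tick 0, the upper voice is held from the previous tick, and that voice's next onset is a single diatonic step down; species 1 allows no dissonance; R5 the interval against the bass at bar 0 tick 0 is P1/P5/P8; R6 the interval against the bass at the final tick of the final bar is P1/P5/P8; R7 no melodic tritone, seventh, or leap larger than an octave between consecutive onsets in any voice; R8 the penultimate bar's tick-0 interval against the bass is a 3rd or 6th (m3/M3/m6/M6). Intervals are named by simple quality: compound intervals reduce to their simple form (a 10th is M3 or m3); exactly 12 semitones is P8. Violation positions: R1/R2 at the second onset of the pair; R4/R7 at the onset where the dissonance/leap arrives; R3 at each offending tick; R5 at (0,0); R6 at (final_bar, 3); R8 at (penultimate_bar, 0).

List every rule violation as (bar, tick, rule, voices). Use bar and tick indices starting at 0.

(1, 0, R2, (0, 1))
(2, 0, R1, (0, 1))
(3, 0, R4, (0, 1))
(5, 0, R7, (1,))
(6, 2, R7, (1,))
(10, 0, R1, (0, 1))

bar 0: v0=G3 v1=G4 downbeat P8
bar 1: v0=A3 v1=A4 downbeat P8
bar 2: v0=B3 v1=B4 downbeat P8
bar 3: v0=A3 v1=B3 downbeat M2
bar 4: v0=G3 v1=B3 downbeat M3
bar 5: v0=F3 v1=F4 downbeat P8
bar 6: v0=D3 v1=F3 downbeat m3
bar 7: v0=C3 v1=E3 downbeat M3
bar 8: v0=A2 v1=F3 downbeat m6
bar 9: v0=A3 v1=F4 downbeat m6
bar 10: v0=G3 v1=G4 downbeat P8
  -> R2 @ bar 1 tick 0 v(0, 1): G3/D4 P5 -> A3/A4 P8 similar
  -> R1 @ bar 2 tick 0 v(0, 1): A3/A4 P8 -> B3/B4 P8 similar
  -> R4 @ bar 3 tick 0 v(0, 1): A3/B3 M2 untreated
  -> R7 @ bar 5 tick 0 v(1,): B3->F4 leap 6st
  -> R7 @ bar 6 tick 2 v(1,): F3->B3 leap 6st
  -> R1 @ bar 10 tick 0 v(0, 1): A3/A4 P8 -> G3/G4 P8 similar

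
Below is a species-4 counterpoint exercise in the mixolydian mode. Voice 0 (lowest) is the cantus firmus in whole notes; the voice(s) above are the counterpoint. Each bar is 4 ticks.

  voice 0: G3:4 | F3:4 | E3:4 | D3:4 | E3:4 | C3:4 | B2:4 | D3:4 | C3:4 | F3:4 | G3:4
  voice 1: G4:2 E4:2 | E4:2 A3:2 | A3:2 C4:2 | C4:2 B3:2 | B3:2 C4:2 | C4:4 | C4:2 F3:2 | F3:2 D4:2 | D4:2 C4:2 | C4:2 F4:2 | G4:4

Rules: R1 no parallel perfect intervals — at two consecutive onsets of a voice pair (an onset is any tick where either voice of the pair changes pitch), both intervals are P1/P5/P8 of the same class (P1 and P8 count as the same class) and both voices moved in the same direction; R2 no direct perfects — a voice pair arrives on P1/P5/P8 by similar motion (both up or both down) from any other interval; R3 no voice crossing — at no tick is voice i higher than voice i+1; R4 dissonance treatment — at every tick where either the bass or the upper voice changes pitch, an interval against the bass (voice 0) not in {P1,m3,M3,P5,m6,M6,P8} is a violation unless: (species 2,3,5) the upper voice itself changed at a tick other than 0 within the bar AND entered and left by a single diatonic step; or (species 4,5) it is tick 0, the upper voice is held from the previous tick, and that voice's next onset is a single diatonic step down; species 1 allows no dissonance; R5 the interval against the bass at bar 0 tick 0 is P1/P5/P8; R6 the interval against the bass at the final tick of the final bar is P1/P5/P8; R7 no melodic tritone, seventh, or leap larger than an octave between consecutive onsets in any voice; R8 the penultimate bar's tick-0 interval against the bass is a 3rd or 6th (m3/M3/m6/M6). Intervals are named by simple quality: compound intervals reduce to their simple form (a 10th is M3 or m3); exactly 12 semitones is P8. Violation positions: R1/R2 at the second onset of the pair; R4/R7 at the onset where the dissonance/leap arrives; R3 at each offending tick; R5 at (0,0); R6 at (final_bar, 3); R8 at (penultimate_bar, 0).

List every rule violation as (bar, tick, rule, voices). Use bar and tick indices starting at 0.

bar 0: v0=G3 v1=G4 downbeat P8
bar 1: v0=F3 v1=E4 downbeat M7
bar 2: v0=E3 v1=A3 downbeat P4
bar 3: v0=D3 v1=C4 downbeat m7
bar 4: v0=E3 v1=B3 downbeat P5
bar 5: v0=C3 v1=C4 downbeat P8
bar 6: v0=B2 v1=C4 downbeat m2
bar 7: v0=D3 v1=F3 downbeat m3
bar 8: v0=C3 v1=D4 downbeat M2
bar 9: v0=F3 v1=C4 downbeat P5
bar 10: v0=G3 v1=G4 downbeat P8
  -> R4 @ bar 1 tick 0 v(0, 1): F3/E4 M7 untreated
  -> R4 @ bar 2 tick 0 v(0, 1): E3/A3 P4 untreated
  -> R4 @ bar 6 tick 0 v(0, 1): B2/C4 m2 untreated
  -> R4 @ bar 6 tick 2 v(0, 1): B2/F3 TT untreated
  -> R8 @ bar 9 tick 0 v(0, 1): penult P5 not 3rd/6th
  -> R1 @ bar 10 tick 0 v(0, 1): F3/F4 P8 -> G3/G4 P8 similar

(1, 0, R4, (0, 1))
(2, 0, R4, (0, 1))
(6, 0, R4, (0, 1))
(6, 2, R4, (0, 1))
(9, 0, R8, (0, 1))
(10, 0, R1, (0, 1))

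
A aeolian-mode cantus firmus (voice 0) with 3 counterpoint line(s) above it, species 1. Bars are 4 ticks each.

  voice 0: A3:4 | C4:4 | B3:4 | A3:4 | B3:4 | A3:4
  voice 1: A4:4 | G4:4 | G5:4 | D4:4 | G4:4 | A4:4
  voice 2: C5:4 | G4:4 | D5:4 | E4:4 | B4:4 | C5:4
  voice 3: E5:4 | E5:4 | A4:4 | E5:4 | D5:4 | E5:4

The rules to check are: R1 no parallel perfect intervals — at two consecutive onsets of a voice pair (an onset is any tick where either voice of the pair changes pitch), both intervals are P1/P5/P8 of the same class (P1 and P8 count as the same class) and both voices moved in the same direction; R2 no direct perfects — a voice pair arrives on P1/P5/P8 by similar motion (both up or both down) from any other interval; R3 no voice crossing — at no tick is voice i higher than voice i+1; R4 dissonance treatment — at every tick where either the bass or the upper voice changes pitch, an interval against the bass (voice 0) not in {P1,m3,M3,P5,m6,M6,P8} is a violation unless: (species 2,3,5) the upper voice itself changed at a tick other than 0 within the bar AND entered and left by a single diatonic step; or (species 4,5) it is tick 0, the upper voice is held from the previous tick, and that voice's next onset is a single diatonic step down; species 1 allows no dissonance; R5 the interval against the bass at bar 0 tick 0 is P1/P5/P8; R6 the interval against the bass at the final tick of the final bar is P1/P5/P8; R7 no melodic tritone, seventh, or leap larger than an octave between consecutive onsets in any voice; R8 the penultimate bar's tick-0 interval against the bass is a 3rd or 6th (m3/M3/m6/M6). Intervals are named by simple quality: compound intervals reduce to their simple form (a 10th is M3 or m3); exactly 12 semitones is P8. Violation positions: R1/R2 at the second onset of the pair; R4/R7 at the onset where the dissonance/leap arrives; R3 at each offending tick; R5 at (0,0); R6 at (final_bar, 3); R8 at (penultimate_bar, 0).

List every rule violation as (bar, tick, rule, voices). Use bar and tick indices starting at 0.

(0, 0, R5, (0, 2))
(1, 0, R2, (1, 2))
(2, 0, R3, (1, 2))
(2, 0, R3, (2, 3))
(2, 0, R4, (0, 3))
(2, 1, R3, (1, 2))
(2, 1, R3, (2, 3))
(2, 2, R3, (1, 2))
(2, 2, R3, (2, 3))
(2, 3, R3, (1, 2))
(2, 3, R3, (2, 3))
(3, 0, R2, (0, 2))
(3, 0, R4, (0, 1))
(3, 0, R7, (1,))
(3, 0, R7, (2,))
(4, 0, R2, (0, 2))
(4, 0, R8, (0, 2))
(5, 0, R1, (1, 3))
(5, 3, R6, (0, 2))

bar 0: v0=A3 v1=A4 v2=C5 v3=E5 downbeat P5
bar 1: v0=C4 v1=G4 v2=G4 v3=E5 downbeat M3
bar 2: v0=B3 v1=G5 v2=D5 v3=A4 downbeat m7
bar 3: v0=A3 v1=D4 v2=E4 v3=E5 downbeat P5
bar 4: v0=B3 v1=G4 v2=B4 v3=D5 downbeat m3
bar 5: v0=A3 v1=A4 v2=C5 v3=E5 downbeat P5
  -> R5 @ bar 0 tick 0 v(0, 2): opens on m3
  -> R2 @ bar 1 tick 0 v(1, 2): A4/C5 m3 -> G4/G4 P1 similar
  -> R3 @ bar 2 tick 0 v(1, 2): G5 above D5
  -> R3 @ bar 2 tick 0 v(2, 3): D5 above A4
  -> R4 @ bar 2 tick 0 v(0, 3): B3/A4 m7 untreated
  -> R3 @ bar 2 tick 1 v(1, 2): G5 above D5
  -> R3 @ bar 2 tick 1 v(2, 3): D5 above A4
  -> R3 @ bar 2 tick 2 v(1, 2): G5 above D5
  -> R3 @ bar 2 tick 2 v(2, 3): D5 above A4
  -> R3 @ bar 2 tick 3 v(1, 2): G5 above D5
  -> R3 @ bar 2 tick 3 v(2, 3): D5 above A4
  -> R2 @ bar 3 tick 0 v(0, 2): B3/D5 m3 -> A3/E4 P5 similar
  -> R4 @ bar 3 tick 0 v(0, 1): A3/D4 P4 untreated
  -> R7 @ bar 3 tick 0 v(1,): G5->D4 leap 17st
  -> R7 @ bar 3 tick 0 v(2,): D5->E4 leap 10st
  -> R2 @ bar 4 tick 0 v(0, 2): A3/E4 P5 -> B3/B4 P8 similar
  -> R8 @ bar 4 tick 0 v(0, 2): penult P8 not 3rd/6th
  -> R1 @ bar 5 tick 0 v(1, 3): G4/D5 P5 -> A4/E5 P5 similar
  -> R6 @ bar 5 tick 3 v(0, 2): closes on m3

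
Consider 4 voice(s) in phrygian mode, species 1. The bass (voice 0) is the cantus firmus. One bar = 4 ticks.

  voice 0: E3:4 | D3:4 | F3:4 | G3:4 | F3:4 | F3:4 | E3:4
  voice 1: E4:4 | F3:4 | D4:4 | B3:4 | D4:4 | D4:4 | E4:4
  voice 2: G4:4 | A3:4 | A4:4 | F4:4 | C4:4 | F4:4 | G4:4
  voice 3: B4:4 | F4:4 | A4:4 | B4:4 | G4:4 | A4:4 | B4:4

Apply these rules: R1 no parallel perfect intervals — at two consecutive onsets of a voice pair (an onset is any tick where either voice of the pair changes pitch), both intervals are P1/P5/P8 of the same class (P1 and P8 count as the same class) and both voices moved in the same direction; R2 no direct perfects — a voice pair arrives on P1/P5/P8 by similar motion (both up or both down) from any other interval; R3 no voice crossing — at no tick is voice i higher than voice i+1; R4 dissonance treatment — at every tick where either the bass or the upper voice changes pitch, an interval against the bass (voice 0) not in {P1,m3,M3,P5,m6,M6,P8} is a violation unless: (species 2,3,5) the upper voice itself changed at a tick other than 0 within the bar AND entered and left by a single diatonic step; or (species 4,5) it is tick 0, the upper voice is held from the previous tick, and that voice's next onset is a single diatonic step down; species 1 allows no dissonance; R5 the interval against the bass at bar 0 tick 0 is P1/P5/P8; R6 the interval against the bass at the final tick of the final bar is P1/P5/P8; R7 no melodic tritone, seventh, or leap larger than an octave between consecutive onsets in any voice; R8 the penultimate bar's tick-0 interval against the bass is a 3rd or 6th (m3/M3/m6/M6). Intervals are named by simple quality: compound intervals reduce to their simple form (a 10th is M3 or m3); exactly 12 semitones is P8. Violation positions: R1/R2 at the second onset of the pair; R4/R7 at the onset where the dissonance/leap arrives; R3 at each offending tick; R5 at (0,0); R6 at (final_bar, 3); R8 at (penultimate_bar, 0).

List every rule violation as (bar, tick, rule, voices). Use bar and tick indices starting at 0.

bar 0: v0=E3 v1=E4 v2=G4 v3=B4 downbeat P5
bar 1: v0=D3 v1=F3 v2=A3 v3=F4 downbeat m3
bar 2: v0=F3 v1=D4 v2=A4 v3=A4 downbeat M3
bar 3: v0=G3 v1=B3 v2=F4 v3=B4 downbeat M3
bar 4: v0=F3 v1=D4 v2=C4 v3=G4 downbeat M2
bar 5: v0=F3 v1=D4 v2=F4 v3=A4 downbeat M3
bar 6: v0=E3 v1=E4 v2=G4 v3=B4 downbeat P5
  -> R5 @ bar 0 tick 0 v(0, 2): opens on m3
  -> R2 @ bar 1 tick 0 v(0, 2): E3/G4 m3 -> D3/A3 P5 similar
  -> R2 @ bar 1 tick 0 v(1, 3): E4/B4 P5 -> F3/F4 P8 similar
  -> R7 @ bar 1 tick 0 v(1,): E4->F3 leap 11st
  -> R7 @ bar 1 tick 0 v(2,): G4->A3 leap 10st
  -> R7 @ bar 1 tick 0 v(3,): B4->F4 leap 6st
  -> R2 @ bar 2 tick 0 v(1, 2): F3/A3 M3 -> D4/A4 P5 similar
  -> R2 @ bar 2 tick 0 v(1, 3): F3/F4 P8 -> D4/A4 P5 similar
  -> R2 @ bar 2 tick 0 v(2, 3): A3/F4 m6 -> A4/A4 P1 similar
  -> R4 @ bar 3 tick 0 v(0, 2): G3/F4 m7 untreated
  -> R2 @ bar 4 tick 0 v(0, 2): G3/F4 m7 -> F3/C4 P5 similar
  -> R2 @ bar 4 tick 0 v(2, 3): F4/B4 TT -> C4/G4 P5 similar
  -> R3 @ bar 4 tick 0 v(1, 2): D4 above C4
  -> R4 @ bar 4 tick 0 v(0, 3): F3/G4 M2 untreated
  -> R3 @ bar 4 tick 1 v(1, 2): D4 above C4
  -> R3 @ bar 4 tick 2 v(1, 2): D4 above C4
  -> R3 @ bar 4 tick 3 v(1, 2): D4 above C4
  -> R8 @ bar 5 tick 0 v(0, 2): penult P8 not 3rd/6th
  -> R1 @ bar 6 tick 0 v(1, 3): D4/A4 P5 -> E4/B4 P5 similar
  -> R6 @ bar 6 tick 3 v(0, 2): closes on m3

(0, 0, R5, (0, 2))
(1, 0, R2, (0, 2))
(1, 0, R2, (1, 3))
(1, 0, R7, (1,))
(1, 0, R7, (2,))
(1, 0, R7, (3,))
(2, 0, R2, (1, 2))
(2, 0, R2, (1, 3))
(2, 0, R2, (2, 3))
(3, 0, R4, (0, 2))
(4, 0, R2, (0, 2))
(4, 0, R2, (2, 3))
(4, 0, R3, (1, 2))
(4, 0, R4, (0, 3))
(4, 1, R3, (1, 2))
(4, 2, R3, (1, 2))
(4, 3, R3, (1, 2))
(5, 0, R8, (0, 2))
(6, 0, R1, (1, 3))
(6, 3, R6, (0, 2))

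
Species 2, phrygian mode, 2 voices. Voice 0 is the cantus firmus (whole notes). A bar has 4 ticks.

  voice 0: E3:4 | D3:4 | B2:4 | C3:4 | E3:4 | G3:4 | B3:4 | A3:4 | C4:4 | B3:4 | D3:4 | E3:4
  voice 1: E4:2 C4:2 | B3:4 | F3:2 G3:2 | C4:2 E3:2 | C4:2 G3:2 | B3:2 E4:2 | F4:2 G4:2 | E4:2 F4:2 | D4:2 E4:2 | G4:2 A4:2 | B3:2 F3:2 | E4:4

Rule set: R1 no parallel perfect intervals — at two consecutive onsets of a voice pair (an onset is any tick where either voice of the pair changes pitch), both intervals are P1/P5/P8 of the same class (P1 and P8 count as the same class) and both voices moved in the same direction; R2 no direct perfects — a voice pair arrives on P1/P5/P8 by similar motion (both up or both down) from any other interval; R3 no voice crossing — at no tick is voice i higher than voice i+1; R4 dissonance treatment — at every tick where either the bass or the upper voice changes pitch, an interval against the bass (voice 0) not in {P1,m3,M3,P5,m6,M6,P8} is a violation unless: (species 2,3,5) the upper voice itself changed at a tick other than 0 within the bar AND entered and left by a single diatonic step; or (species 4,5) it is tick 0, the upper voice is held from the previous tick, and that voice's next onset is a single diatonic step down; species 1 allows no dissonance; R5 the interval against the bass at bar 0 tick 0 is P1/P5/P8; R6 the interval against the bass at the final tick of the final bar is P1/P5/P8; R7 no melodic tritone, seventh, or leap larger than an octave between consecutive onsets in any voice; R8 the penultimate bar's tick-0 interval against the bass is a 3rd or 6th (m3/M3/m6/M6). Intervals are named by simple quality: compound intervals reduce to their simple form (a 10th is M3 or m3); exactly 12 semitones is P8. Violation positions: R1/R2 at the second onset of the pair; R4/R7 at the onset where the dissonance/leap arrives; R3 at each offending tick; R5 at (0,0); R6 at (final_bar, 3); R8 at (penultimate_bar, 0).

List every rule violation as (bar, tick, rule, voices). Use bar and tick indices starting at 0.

bar 0: v0=E3 v1=E4 downbeat P8
bar 1: v0=D3 v1=B3 downbeat M6
bar 2: v0=B2 v1=F3 downbeat TT
bar 3: v0=C3 v1=C4 downbeat P8
bar 4: v0=E3 v1=C4 downbeat m6
bar 5: v0=G3 v1=B3 downbeat M3
bar 6: v0=B3 v1=F4 downbeat TT
bar 7: v0=A3 v1=E4 downbeat P5
bar 8: v0=C4 v1=D4 downbeat M2
bar 9: v0=B3 v1=G4 downbeat m6
bar 10: v0=D3 v1=B3 downbeat M6
bar 11: v0=E3 v1=E4 downbeat P8
  -> R4 @ bar 2 tick 0 v(0, 1): B2/F3 TT untreated
  -> R7 @ bar 2 tick 0 v(1,): B3->F3 leap 6st
  -> R2 @ bar 3 tick 0 v(0, 1): B2/G3 m6 -> C3/C4 P8 similar
  -> R4 @ bar 6 tick 0 v(0, 1): B3/F4 TT untreated
  -> R2 @ bar 7 tick 0 v(0, 1): B3/G4 m6 -> A3/E4 P5 similar
  -> R4 @ bar 8 tick 0 v(0, 1): C4/D4 M2 untreated
  -> R4 @ bar 9 tick 2 v(0, 1): B3/A4 m7 untreated
  -> R7 @ bar 10 tick 0 v(1,): A4->B3 leap 10st
  -> R7 @ bar 10 tick 2 v(1,): B3->F3 leap 6st
  -> R2 @ bar 11 tick 0 v(0, 1): D3/F3 m3 -> E3/E4 P8 similar
  -> R7 @ bar 11 tick 0 v(1,): F3->E4 leap 11st

(2, 0, R4, (0, 1))
(2, 0, R7, (1,))
(3, 0, R2, (0, 1))
(6, 0, R4, (0, 1))
(7, 0, R2, (0, 1))
(8, 0, R4, (0, 1))
(9, 2, R4, (0, 1))
(10, 0, R7, (1,))
(10, 2, R7, (1,))
(11, 0, R2, (0, 1))
(11, 0, R7, (1,))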